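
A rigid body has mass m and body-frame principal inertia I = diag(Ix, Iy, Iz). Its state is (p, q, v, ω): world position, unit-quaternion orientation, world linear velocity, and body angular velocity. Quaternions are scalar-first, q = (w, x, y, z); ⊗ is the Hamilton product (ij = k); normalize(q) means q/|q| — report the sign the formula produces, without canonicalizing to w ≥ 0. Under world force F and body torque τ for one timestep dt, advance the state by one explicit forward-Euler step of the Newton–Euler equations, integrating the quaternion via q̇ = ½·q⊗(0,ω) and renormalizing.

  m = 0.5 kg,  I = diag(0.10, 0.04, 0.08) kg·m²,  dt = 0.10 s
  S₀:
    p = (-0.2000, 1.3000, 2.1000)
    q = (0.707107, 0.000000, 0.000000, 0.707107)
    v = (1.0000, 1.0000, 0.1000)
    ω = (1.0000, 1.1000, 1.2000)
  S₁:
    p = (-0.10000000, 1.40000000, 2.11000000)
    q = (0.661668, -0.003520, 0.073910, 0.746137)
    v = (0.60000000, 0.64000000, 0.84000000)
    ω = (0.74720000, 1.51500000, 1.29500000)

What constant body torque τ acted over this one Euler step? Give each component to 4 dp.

rate change Δω = (-0.25280000, 0.41500000, 0.09500000)
I·α + gyro = (-0.2000, 0.1900, 0.0100)

τ = (-0.2000, 0.1900, 0.0100)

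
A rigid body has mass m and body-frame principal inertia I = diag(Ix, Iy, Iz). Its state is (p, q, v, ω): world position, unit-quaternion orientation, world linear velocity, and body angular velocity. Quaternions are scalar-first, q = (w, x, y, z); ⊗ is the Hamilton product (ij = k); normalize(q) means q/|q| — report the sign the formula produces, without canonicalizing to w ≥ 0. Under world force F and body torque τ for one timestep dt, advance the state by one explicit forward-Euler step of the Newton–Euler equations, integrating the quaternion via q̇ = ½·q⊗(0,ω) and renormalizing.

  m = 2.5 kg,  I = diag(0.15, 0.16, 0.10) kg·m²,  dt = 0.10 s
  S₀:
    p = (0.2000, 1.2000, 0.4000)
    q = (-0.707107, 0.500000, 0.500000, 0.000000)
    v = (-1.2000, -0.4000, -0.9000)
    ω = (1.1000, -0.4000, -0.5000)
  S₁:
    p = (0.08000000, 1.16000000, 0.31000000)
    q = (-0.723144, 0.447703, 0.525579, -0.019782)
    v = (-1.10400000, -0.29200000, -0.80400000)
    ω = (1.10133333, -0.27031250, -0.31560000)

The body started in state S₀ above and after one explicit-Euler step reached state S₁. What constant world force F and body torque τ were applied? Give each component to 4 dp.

F = (2.4000, 2.7000, 2.4000)
τ = (-0.0100, 0.1800, 0.1800)

rate change Δω = (0.00133333, 0.12968750, 0.18440000)
applied torque τ = (-0.0100, 0.1800, 0.1800)
v₁ − v₀ = (0.09600000, 0.10800000, 0.09600000)
F = m·Δv/dt = (2.4000, 2.7000, 2.4000)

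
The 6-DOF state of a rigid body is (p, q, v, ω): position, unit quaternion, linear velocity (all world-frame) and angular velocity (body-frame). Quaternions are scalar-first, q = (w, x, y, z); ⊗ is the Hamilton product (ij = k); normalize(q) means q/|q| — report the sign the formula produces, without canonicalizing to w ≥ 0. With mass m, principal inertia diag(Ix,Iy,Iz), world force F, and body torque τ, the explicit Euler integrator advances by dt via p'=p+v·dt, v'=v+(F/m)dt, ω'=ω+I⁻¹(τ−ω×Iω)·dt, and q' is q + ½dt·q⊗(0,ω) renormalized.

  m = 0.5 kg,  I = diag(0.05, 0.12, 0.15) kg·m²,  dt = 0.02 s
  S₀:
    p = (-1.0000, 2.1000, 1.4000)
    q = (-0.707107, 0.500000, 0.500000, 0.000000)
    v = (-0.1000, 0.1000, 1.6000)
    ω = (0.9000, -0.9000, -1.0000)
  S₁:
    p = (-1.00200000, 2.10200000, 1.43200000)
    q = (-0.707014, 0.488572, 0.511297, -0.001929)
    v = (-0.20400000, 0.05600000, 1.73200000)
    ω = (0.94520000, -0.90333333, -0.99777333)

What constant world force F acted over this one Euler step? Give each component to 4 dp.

velocity change Δv = (-0.10400000, -0.04400000, 0.13200000)
F = m·Δv/dt = (-2.6000, -1.1000, 3.3000)

F = (-2.6000, -1.1000, 3.3000)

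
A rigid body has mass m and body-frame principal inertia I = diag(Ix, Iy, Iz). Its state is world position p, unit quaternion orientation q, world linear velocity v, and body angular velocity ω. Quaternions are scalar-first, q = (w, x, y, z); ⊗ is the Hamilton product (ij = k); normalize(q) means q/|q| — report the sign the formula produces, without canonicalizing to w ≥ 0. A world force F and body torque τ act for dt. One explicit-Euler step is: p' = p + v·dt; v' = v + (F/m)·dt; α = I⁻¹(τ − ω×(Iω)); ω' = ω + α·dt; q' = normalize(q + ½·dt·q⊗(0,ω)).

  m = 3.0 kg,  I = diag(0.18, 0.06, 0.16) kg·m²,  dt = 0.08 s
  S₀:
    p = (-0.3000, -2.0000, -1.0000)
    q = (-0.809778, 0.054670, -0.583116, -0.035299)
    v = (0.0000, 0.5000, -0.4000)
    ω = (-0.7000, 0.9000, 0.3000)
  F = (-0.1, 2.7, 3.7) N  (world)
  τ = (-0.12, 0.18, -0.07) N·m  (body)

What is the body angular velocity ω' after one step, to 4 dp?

ω' = (-0.7653, 1.1456, 0.2272)

α = I⁻¹(τ − ω×Iω) = (-0.8167, 3.0700, -0.9100)
new body rate ω' = (-0.7653, 1.1456, 0.2272)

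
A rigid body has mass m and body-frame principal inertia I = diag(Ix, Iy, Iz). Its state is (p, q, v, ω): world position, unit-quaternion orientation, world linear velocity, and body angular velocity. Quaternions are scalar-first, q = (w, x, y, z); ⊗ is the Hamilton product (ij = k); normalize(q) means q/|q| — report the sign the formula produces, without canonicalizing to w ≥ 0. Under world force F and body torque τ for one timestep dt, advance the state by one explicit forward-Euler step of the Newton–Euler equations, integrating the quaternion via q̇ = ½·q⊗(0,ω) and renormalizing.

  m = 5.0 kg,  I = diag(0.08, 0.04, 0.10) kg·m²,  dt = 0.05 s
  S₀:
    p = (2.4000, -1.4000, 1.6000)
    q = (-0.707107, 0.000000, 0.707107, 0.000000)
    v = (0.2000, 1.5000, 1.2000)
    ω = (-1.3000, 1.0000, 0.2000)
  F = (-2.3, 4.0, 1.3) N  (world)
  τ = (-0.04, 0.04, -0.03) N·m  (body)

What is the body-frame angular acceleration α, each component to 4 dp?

α = (-0.6500, 0.8700, -0.8200)

ω×(Iω) gyroscopic = (0.0120, 0.0052, 0.0520)
α = I⁻¹(τ − ω×Iω) = (-0.6500, 0.8700, -0.8200)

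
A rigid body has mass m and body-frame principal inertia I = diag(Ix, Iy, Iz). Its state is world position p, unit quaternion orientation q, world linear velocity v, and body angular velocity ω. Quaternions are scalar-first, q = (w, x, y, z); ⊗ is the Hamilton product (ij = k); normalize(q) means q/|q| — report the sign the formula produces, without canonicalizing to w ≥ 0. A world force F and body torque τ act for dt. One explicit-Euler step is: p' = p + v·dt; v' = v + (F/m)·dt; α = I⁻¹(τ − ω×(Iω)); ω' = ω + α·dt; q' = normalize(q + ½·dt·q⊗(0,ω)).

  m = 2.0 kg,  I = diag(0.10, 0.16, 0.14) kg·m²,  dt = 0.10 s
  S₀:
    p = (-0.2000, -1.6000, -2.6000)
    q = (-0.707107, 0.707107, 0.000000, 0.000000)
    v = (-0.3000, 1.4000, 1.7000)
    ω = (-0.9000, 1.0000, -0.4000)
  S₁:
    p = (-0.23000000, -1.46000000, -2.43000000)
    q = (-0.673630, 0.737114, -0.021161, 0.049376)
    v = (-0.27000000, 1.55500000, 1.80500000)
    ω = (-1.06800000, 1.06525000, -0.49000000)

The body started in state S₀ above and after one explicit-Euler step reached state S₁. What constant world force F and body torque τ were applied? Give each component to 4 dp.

Δv = v₁−v₀ = (0.03000000, 0.15500000, 0.10500000)
applied force F = (0.6000, 3.1000, 2.1000)
ω₁ − ω₀ = (-0.16800000, 0.06525000, -0.09000000)
gyro term ω₀×Iω₀ = (0.0080, -0.0144, -0.0540)
τ = I·(Δω/dt) + ω₀×(Iω₀) = (-0.1600, 0.0900, -0.1800)

F = (0.6000, 3.1000, 2.1000)
τ = (-0.1600, 0.0900, -0.1800)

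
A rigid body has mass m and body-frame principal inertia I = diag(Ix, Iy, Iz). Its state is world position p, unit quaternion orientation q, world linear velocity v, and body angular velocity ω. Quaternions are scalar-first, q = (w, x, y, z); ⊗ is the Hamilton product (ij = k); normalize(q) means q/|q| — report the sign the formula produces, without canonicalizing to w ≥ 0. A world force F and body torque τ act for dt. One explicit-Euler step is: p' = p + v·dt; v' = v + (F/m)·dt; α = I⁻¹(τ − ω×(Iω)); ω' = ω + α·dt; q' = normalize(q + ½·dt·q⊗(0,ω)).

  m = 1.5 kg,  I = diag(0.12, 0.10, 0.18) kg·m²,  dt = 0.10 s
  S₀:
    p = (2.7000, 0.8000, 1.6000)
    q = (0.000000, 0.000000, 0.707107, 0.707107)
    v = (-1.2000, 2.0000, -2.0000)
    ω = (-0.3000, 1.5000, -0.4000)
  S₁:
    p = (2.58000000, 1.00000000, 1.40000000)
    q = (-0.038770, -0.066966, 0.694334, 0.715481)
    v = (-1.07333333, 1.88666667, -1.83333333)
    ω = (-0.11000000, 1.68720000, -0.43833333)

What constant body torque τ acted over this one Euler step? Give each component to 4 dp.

τ = (0.1800, 0.1800, -0.0600)

Δω = ω₁−ω₀ = (0.19000000, 0.18720000, -0.03833333)
precession coupling = (-0.0480, -0.0072, 0.0090)
applied torque τ = (0.1800, 0.1800, -0.0600)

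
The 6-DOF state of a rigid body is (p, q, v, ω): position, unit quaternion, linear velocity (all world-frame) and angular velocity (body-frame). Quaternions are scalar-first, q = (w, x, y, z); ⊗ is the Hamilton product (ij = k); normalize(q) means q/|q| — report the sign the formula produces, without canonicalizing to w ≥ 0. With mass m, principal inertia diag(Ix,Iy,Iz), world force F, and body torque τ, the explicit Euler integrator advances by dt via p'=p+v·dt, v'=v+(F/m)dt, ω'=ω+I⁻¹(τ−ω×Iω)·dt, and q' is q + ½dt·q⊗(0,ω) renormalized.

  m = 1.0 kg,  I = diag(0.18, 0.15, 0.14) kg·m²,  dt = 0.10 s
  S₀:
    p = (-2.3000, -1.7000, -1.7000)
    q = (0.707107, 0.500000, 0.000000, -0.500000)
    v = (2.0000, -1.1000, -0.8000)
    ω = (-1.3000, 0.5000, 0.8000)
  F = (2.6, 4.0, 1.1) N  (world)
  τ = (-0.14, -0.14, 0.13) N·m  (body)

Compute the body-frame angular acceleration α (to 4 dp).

α = (-0.7556, -0.6560, 0.7893)

gyro term ω×Iω = (-0.0040, -0.0416, 0.0195)
(τ − ω×Iω)/I = (-0.7556, -0.6560, 0.7893)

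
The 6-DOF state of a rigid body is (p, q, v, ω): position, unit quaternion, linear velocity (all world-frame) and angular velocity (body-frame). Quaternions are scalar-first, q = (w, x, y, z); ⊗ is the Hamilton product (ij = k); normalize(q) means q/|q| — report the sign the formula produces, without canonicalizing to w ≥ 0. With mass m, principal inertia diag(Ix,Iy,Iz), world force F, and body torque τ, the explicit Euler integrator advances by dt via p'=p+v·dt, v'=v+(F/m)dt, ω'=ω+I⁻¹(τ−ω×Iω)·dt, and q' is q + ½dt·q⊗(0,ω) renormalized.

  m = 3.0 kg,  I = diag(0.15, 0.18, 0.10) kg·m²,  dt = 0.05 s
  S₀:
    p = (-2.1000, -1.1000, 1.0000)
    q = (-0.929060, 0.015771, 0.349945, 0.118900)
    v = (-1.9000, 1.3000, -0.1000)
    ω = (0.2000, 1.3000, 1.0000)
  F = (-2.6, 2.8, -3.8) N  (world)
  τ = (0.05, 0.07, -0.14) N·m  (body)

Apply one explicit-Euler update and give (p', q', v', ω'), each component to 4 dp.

p' = p + v·dt = (-2.1950, -1.0350, 0.9950)
v + (F/m)dt = (-1.9433, 1.3467, -0.1633)
(τ − ω×Iω)/I = (1.0267, 0.3333, -1.4780)
ω' = ω + α·dt = (0.2513, 1.3167, 0.9261)
q⊗(0,ω) = (-0.5769827, 0.0095630, -1.1997690, -0.9785467)
q + ½dt·q⊗(0,ω), renormalized = (-0.9427, 0.0160, 0.3197, 0.0944)

p' = (-2.1950, -1.0350, 0.9950)
q' = (-0.9427, 0.0160, 0.3197, 0.0944)
v' = (-1.9433, 1.3467, -0.1633)
ω' = (0.2513, 1.3167, 0.9261)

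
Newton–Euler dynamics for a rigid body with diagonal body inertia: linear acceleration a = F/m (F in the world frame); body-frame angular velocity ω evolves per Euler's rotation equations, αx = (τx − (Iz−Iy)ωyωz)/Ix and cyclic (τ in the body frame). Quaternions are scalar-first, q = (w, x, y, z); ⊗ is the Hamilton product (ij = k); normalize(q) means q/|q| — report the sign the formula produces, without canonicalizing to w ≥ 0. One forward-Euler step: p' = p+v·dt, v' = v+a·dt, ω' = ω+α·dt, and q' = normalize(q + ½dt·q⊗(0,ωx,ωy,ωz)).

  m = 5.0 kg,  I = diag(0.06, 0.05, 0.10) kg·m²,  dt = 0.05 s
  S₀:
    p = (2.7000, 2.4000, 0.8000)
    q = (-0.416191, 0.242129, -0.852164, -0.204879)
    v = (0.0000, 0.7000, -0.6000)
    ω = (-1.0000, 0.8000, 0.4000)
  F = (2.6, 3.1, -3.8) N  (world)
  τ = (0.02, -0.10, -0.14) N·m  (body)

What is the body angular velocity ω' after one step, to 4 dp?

(τ − ω×Iω)/I = (0.0667, -2.3200, -1.4800)
ω + α·dt = (-0.9967, 0.6840, 0.3260)

ω' = (-0.9967, 0.6840, 0.3260)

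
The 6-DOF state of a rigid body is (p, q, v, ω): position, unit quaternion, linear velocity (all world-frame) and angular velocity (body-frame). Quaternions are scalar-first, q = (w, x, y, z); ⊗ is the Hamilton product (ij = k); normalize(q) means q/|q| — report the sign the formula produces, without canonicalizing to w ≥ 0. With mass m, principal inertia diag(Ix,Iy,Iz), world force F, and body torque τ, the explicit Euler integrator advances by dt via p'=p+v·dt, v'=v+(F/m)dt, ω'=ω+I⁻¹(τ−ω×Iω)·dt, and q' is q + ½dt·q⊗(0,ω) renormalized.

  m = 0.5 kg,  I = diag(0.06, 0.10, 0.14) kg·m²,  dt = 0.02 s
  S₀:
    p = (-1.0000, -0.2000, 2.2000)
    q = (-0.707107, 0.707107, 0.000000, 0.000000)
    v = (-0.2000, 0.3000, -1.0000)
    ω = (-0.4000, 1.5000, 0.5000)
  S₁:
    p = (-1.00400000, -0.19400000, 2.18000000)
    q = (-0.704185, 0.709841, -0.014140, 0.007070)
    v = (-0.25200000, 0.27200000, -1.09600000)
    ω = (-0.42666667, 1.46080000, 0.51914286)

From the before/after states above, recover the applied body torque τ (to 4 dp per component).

τ = (-0.0500, -0.1800, 0.1100)

Δω = ω₁−ω₀ = (-0.02666667, -0.03920000, 0.01914286)
ω₀×(Iω₀) = (0.0300, 0.0160, -0.0240)
τ = I·(Δω/dt) + ω₀×(Iω₀) = (-0.0500, -0.1800, 0.1100)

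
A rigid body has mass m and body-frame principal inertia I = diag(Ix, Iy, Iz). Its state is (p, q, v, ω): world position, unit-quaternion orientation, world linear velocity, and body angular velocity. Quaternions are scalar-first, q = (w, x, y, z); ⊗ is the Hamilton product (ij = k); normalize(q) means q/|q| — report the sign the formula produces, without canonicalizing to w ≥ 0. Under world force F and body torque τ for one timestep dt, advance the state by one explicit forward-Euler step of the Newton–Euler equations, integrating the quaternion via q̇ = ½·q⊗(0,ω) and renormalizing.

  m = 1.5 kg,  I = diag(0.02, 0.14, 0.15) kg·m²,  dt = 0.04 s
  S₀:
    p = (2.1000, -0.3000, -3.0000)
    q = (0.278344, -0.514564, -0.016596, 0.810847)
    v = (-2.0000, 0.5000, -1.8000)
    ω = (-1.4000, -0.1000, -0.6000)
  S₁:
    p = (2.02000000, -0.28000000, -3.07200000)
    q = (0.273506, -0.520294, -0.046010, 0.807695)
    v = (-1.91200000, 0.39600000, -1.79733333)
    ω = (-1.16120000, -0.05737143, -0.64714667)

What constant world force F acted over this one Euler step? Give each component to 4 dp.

velocity change Δv = (0.08800000, -0.10400000, 0.00266667)
applied force F = (3.3000, -3.9000, 0.1000)

F = (3.3000, -3.9000, 0.1000)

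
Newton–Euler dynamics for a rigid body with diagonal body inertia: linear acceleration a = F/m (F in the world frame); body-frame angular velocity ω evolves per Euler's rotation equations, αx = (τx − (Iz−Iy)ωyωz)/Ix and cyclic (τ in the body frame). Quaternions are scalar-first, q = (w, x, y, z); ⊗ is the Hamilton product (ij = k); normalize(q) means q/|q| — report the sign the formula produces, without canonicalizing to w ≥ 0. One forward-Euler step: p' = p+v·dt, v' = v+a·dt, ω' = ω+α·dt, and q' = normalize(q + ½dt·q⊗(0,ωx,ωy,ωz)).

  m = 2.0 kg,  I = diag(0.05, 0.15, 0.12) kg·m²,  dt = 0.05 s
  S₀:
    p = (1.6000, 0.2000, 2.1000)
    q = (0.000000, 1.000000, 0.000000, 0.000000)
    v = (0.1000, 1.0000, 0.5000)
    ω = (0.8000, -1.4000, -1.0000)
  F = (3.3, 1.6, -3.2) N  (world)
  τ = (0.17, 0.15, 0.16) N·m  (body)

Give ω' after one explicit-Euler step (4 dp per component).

ω×(Iω) gyroscopic = (-0.0420, 0.0560, -0.1120)
α = I⁻¹(τ − ω×Iω) = (4.2400, 0.6267, 2.2667)
ω + α·dt = (1.0120, -1.3687, -0.8867)

ω' = (1.0120, -1.3687, -0.8867)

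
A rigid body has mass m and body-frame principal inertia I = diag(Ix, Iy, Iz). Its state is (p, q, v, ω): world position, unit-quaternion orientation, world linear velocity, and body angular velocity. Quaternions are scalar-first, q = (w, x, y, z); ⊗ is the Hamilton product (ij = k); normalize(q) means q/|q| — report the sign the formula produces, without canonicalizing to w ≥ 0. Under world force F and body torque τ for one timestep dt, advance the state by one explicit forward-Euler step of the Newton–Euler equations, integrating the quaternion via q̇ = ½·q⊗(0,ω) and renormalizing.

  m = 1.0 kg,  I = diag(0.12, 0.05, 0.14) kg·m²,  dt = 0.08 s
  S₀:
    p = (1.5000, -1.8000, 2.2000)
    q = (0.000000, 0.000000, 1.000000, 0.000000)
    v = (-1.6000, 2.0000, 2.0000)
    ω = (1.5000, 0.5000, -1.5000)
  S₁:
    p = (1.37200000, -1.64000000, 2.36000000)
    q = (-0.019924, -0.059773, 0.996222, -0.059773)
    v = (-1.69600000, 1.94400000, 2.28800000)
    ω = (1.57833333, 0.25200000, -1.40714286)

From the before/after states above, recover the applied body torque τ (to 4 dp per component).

ω₁ − ω₀ = (0.07833333, -0.24800000, 0.09285714)
gyro term ω₀×Iω₀ = (-0.0675, 0.0450, -0.0525)
τ = I·(Δω/dt) + ω₀×(Iω₀) = (0.0500, -0.1100, 0.1100)

τ = (0.0500, -0.1100, 0.1100)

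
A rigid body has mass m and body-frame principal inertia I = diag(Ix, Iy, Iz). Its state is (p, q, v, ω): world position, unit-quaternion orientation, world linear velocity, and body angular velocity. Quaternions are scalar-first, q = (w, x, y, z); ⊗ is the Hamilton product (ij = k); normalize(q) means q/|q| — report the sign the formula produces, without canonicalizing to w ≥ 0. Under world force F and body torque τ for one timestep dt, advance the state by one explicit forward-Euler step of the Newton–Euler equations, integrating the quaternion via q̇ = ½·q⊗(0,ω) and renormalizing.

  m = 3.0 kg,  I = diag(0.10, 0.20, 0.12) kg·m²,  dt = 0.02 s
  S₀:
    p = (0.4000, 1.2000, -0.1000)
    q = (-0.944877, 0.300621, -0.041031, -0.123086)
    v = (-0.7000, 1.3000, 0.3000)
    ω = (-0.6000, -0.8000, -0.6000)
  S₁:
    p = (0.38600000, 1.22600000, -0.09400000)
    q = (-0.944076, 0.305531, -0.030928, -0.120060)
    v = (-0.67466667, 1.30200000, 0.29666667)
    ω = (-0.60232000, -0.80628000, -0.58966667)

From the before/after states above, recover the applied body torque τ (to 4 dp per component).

τ = (-0.0500, -0.0700, 0.1100)

Δω = ω₁−ω₀ = (-0.00232000, -0.00628000, 0.01033333)
ω₀×(Iω₀) = (-0.0384, -0.0072, 0.0480)
I·α + gyro = (-0.0500, -0.0700, 0.1100)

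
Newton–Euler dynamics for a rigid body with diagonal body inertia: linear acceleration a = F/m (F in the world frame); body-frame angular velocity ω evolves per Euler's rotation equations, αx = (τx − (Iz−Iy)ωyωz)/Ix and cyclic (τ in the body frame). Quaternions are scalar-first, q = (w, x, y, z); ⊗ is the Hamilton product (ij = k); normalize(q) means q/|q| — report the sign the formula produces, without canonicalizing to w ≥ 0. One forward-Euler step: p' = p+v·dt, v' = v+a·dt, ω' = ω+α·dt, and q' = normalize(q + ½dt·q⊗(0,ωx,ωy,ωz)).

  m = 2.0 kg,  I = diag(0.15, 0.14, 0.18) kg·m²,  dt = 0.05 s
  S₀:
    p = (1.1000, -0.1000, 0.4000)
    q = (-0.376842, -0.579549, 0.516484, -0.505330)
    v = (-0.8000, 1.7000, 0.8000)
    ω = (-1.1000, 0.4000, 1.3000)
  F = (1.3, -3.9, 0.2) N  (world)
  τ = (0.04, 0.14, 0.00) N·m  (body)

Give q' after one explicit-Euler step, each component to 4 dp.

q' = (-0.3812, -0.5468, 0.5449, -0.5087)

2q̇ = q⊗(0,ω) = (-0.1871685, 1.2880874, 1.1585399, -0.1535818)
updated quaternion q' = (-0.3812, -0.5468, 0.5449, -0.5087)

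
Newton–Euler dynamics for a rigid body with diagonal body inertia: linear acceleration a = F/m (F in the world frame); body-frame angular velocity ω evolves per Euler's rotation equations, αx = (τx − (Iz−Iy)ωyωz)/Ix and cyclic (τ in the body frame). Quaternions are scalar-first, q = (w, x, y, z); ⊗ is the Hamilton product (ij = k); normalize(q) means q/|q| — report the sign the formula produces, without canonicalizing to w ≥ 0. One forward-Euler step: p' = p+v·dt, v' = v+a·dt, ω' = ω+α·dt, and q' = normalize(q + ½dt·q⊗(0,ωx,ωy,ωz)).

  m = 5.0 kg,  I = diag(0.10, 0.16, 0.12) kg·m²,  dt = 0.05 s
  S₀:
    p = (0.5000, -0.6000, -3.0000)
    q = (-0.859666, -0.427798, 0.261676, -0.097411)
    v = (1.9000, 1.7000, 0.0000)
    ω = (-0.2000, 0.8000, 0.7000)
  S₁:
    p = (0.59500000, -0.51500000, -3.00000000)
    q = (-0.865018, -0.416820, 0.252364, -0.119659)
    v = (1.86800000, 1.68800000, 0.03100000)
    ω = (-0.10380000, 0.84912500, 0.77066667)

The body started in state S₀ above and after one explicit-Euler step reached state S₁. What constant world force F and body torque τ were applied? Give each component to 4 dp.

F = (-3.2000, -1.2000, 3.1000)
τ = (0.1700, 0.1600, 0.1600)

Δω = ω₁−ω₀ = (0.09620000, 0.04912500, 0.07066667)
I·α + gyro = (0.1700, 0.1600, 0.1600)
Δv = v₁−v₀ = (-0.03200000, -0.01200000, 0.03100000)
m·(v₁−v₀)/dt = (-3.2000, -1.2000, 3.1000)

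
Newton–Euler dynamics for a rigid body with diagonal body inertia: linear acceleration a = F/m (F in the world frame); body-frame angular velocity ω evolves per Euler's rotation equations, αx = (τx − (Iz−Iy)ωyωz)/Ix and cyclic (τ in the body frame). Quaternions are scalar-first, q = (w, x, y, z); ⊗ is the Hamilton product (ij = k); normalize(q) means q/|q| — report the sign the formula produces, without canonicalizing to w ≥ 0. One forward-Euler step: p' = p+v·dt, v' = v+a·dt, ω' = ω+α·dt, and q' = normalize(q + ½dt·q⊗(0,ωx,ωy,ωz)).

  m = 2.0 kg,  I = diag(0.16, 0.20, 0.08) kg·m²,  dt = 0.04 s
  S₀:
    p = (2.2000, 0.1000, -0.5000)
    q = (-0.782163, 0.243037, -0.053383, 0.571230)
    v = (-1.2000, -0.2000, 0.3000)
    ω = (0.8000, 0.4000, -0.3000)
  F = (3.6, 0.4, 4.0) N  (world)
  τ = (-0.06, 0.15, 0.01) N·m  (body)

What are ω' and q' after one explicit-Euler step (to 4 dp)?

α = I⁻¹(τ − ω×Iω) = (-0.4650, 0.8460, -0.0350)
ω' = ω + α·dt = (0.7814, 0.4338, -0.3014)
2q̇ = q⊗(0,ω) = (-0.0017074, -0.8382075, 0.2170299, 0.3745701)
updated quaternion q' = (-0.7821, 0.2262, -0.0490, 0.5786)

ω' = (0.7814, 0.4338, -0.3014)
q' = (-0.7821, 0.2262, -0.0490, 0.5786)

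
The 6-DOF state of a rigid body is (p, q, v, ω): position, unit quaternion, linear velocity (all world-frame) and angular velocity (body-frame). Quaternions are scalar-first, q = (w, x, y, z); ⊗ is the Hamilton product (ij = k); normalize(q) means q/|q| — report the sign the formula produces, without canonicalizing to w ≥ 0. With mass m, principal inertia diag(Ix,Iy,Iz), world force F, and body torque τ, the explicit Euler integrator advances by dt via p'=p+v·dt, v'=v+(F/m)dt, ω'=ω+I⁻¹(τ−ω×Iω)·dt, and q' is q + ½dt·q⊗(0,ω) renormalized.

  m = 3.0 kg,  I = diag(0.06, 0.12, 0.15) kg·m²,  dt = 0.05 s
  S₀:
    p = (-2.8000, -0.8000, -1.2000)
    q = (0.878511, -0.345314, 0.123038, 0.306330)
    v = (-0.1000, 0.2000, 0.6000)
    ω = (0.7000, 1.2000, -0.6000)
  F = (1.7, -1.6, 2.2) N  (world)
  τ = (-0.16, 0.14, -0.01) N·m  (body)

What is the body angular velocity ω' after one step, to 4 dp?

ω' = (0.5847, 1.2426, -0.6201)

ω×(Iω) gyroscopic = (-0.0216, 0.0378, 0.0504)
angular accel α = (-2.3067, 0.8517, -0.4027)
new body rate ω' = (0.5847, 1.2426, -0.6201)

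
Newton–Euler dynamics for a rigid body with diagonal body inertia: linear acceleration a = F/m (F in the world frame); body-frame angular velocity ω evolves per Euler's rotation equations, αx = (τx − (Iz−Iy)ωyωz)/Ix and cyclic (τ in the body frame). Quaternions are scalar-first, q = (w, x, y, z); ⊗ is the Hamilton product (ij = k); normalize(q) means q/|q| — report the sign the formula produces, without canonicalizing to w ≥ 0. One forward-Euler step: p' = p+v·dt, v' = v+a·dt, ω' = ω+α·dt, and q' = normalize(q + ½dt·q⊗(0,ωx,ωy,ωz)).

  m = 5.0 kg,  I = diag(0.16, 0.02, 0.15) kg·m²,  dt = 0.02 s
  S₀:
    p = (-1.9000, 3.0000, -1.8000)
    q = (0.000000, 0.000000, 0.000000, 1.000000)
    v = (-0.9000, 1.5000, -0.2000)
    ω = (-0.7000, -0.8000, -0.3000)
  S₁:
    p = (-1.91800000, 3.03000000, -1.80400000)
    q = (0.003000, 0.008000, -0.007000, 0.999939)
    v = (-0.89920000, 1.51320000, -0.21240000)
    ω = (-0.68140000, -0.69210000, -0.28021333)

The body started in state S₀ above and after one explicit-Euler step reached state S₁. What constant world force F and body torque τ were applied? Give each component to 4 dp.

Δω = ω₁−ω₀ = (0.01860000, 0.10790000, 0.01978667)
τ = I·(Δω/dt) + ω₀×(Iω₀) = (0.1800, 0.1100, 0.0700)
v₁ − v₀ = (0.00080000, 0.01320000, -0.01240000)
m·(v₁−v₀)/dt = (0.2000, 3.3000, -3.1000)

F = (0.2000, 3.3000, -3.1000)
τ = (0.1800, 0.1100, 0.0700)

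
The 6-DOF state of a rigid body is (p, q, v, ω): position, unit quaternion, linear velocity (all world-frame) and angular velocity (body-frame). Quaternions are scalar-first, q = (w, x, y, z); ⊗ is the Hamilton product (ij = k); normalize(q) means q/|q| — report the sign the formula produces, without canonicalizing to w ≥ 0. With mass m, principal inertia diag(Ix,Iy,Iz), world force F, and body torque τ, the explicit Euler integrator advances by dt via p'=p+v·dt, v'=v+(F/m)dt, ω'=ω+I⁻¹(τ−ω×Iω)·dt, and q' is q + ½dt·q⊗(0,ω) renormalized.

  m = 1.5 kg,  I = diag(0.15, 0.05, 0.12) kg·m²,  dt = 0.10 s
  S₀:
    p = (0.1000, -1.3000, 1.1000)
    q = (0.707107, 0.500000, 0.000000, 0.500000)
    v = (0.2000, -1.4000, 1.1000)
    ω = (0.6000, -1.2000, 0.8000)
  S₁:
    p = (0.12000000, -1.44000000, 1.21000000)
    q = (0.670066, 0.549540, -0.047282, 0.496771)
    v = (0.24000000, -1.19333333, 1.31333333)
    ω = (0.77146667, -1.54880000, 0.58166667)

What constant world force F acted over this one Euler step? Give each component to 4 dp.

Δv = v₁−v₀ = (0.04000000, 0.20666667, 0.21333333)
m·(v₁−v₀)/dt = (0.6000, 3.1000, 3.2000)

F = (0.6000, 3.1000, 3.2000)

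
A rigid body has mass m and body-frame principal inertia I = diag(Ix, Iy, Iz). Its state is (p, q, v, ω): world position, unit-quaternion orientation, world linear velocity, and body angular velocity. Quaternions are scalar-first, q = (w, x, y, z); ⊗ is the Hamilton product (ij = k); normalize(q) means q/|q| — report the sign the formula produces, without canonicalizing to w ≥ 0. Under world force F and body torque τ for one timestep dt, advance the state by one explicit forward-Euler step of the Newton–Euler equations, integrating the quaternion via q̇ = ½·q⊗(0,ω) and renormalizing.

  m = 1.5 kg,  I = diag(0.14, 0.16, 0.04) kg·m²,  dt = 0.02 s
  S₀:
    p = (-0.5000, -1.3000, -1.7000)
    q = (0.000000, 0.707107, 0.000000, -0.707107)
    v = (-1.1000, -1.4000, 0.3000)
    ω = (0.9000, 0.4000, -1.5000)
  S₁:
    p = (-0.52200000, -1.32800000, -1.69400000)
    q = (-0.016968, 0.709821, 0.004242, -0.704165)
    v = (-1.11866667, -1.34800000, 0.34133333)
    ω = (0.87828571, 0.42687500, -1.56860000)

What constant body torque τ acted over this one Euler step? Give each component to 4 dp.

ω₁ − ω₀ = (-0.02171429, 0.02687500, -0.06860000)
τ = I·(Δω/dt) + ω₀×(Iω₀) = (-0.0800, 0.0800, -0.1300)

τ = (-0.0800, 0.0800, -0.1300)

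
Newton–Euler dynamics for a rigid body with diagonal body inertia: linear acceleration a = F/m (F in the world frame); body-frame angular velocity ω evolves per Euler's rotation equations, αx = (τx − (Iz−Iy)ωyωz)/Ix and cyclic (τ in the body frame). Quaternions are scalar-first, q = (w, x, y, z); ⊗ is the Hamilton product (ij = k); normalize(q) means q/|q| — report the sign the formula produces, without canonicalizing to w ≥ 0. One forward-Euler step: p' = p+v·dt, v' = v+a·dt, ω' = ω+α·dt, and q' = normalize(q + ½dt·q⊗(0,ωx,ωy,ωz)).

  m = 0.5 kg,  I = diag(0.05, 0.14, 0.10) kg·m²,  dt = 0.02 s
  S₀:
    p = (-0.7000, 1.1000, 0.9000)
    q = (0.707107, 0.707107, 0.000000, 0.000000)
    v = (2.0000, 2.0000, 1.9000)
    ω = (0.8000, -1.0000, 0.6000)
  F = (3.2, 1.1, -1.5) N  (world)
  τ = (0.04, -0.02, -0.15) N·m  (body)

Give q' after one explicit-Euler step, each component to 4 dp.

2q̇ = q⊗(0,ω) = (-0.5656856, 0.5656856, -1.1313712, -0.2828428)
updated quaternion q' = (0.7014, 0.7127, -0.0113, -0.0028)

q' = (0.7014, 0.7127, -0.0113, -0.0028)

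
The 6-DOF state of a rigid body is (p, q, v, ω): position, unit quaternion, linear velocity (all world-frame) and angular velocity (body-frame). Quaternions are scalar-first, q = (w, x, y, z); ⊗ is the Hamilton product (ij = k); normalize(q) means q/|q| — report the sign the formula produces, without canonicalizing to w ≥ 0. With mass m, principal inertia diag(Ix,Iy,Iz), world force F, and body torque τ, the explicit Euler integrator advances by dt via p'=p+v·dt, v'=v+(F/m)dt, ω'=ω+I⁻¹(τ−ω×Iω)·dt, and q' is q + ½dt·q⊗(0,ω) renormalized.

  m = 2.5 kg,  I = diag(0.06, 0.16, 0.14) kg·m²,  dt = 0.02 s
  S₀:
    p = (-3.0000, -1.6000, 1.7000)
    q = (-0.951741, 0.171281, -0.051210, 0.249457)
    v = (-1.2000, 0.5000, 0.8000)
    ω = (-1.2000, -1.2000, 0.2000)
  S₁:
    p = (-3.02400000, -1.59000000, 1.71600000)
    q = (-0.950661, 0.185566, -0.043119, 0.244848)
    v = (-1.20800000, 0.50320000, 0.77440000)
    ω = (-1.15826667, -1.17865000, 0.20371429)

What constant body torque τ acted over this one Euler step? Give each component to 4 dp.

Δω = ω₁−ω₀ = (0.04173333, 0.02135000, 0.00371429)
gyro term ω₀×Iω₀ = (0.0048, 0.0192, 0.1440)
τ = I·(Δω/dt) + ω₀×(Iω₀) = (0.1300, 0.1900, 0.1700)

τ = (0.1300, 0.1900, 0.1700)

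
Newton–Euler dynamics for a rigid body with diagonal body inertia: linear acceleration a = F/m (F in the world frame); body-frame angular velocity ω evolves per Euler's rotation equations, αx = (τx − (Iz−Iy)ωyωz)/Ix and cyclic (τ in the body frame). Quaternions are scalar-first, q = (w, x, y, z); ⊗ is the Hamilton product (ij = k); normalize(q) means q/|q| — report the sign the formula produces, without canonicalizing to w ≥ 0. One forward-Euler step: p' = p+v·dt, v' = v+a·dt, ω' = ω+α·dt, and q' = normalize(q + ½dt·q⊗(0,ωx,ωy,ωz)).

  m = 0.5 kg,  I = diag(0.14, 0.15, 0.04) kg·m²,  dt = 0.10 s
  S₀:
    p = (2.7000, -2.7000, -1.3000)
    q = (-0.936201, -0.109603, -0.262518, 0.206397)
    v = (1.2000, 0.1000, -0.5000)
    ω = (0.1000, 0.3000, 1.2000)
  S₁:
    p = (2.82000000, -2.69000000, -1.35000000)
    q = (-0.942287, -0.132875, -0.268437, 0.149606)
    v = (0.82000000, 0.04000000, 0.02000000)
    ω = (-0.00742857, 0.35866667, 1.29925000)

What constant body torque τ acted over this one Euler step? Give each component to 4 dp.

τ = (-0.1900, 0.1000, 0.0400)

Δω = ω₁−ω₀ = (-0.10742857, 0.05866667, 0.09925000)
τ = I·(Δω/dt) + ω₀×(Iω₀) = (-0.1900, 0.1000, 0.0400)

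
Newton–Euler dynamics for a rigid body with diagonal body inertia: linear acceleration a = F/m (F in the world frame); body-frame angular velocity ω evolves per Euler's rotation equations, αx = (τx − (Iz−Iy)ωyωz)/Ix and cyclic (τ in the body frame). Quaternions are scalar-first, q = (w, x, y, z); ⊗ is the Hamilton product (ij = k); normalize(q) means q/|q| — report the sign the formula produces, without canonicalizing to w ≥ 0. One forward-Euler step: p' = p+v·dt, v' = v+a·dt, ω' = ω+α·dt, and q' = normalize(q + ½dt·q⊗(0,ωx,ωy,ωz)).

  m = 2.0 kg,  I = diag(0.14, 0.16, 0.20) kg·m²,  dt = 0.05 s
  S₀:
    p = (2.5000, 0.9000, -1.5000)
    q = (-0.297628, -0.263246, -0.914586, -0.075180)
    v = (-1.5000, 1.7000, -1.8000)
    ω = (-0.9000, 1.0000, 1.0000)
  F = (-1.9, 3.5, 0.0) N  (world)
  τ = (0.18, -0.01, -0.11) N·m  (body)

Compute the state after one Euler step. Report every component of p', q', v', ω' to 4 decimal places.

a = F/m = (-0.9500, 1.7500, 0.0000)
new position p' = (2.4250, 0.9850, -1.5900)
new velocity v' = (-1.5475, 1.7875, -1.8000)
α = I⁻¹(τ − ω×Iω) = (1.0000, -0.4000, -0.4600)
ω' = ω + α·dt = (-0.8500, 0.9800, 0.9770)
Hamilton product q⊗(0,ω) = (0.7528446, -0.5715408, 0.0332800, -1.3840014)
q' = normalize(q + ½dt·q⊗(0,ω)) = (-0.2786, -0.2773, -0.9130, -0.1097)

p' = (2.4250, 0.9850, -1.5900)
q' = (-0.2786, -0.2773, -0.9130, -0.1097)
v' = (-1.5475, 1.7875, -1.8000)
ω' = (-0.8500, 0.9800, 0.9770)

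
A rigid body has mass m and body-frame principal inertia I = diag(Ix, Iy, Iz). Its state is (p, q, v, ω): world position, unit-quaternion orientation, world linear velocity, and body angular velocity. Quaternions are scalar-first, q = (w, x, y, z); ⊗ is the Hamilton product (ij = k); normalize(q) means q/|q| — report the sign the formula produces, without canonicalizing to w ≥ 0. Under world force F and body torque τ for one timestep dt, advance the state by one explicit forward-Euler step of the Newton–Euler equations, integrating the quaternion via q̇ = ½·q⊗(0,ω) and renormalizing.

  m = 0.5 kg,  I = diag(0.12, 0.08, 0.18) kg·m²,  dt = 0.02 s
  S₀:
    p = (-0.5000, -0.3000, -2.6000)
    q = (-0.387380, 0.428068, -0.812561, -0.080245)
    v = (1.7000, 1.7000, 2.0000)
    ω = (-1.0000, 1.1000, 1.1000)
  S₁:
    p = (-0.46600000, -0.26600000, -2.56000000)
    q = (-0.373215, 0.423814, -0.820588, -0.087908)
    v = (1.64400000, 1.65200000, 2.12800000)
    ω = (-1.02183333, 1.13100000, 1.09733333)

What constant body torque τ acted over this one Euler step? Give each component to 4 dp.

τ = (-0.0100, 0.1900, 0.0200)

ω₁ − ω₀ = (-0.02183333, 0.03100000, -0.00266667)
gyro term ω₀×Iω₀ = (0.1210, 0.0660, 0.0440)
τ = I·(Δω/dt) + ω₀×(Iω₀) = (-0.0100, 0.1900, 0.0200)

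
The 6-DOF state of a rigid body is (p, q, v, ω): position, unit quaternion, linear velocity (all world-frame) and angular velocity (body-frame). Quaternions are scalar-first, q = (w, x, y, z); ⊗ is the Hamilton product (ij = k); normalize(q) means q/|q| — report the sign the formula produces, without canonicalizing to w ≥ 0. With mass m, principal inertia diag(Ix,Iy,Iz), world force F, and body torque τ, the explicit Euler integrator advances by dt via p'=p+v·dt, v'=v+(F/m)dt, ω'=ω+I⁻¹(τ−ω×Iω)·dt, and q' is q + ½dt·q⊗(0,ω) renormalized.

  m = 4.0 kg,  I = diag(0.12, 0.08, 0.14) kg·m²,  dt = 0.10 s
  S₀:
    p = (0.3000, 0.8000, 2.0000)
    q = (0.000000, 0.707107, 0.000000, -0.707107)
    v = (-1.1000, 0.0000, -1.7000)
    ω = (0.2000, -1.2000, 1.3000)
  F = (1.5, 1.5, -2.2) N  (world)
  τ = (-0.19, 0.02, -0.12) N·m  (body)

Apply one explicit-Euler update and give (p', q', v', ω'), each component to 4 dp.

p' = (0.1900, 0.8000, 1.8300)
q' = (0.0387, 0.6621, -0.0528, -0.7466)
v' = (-1.0625, 0.0375, -1.7550)
ω' = (0.1197, -1.1685, 1.2074)

new position p' = (0.1900, 0.8000, 1.8300)
v' = v + a·dt = (-1.0625, 0.0375, -1.7550)
angular accel α = (-0.8033, 0.3150, -0.9257)
new body rate ω' = (0.1197, -1.1685, 1.2074)
q⊗(0,ω) = (0.7778177, -0.8485284, -1.0606605, -0.8485284)
updated quaternion q' = (0.0387, 0.6621, -0.0528, -0.7466)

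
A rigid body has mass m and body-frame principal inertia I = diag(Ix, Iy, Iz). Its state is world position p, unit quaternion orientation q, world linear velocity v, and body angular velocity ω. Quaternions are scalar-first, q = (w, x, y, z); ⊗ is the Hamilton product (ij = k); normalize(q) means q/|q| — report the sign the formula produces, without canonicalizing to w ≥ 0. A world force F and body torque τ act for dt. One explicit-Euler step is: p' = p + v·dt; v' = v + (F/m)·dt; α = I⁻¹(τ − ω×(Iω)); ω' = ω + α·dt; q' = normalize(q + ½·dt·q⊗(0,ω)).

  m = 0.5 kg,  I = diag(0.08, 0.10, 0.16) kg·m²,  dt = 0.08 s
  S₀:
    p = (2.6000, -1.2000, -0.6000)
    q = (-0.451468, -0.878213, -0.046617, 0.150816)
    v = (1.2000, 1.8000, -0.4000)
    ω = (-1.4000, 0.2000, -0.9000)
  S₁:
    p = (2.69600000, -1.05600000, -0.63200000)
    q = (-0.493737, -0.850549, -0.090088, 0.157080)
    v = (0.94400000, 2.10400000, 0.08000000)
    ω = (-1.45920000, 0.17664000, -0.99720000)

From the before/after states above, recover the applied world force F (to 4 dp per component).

F = (-1.6000, 1.9000, 3.0000)

velocity change Δv = (-0.25600000, 0.30400000, 0.48000000)
applied force F = (-1.6000, 1.9000, 3.0000)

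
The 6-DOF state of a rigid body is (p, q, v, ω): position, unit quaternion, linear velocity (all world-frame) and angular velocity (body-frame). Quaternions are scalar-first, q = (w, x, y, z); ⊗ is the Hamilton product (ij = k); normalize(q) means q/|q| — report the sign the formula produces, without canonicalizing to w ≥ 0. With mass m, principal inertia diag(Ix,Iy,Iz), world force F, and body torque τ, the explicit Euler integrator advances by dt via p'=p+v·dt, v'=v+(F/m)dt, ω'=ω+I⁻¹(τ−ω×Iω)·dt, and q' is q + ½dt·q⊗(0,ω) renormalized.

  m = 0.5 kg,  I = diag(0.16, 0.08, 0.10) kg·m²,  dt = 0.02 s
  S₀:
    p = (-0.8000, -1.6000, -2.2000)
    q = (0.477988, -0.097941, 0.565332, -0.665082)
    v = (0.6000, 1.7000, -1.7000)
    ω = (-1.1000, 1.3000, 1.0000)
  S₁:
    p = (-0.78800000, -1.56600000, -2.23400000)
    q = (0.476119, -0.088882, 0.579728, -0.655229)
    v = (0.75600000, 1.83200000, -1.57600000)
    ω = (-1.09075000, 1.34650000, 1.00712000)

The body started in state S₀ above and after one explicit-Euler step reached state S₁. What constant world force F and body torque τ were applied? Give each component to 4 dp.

F = (3.9000, 3.3000, 3.1000)
τ = (0.1000, 0.1200, 0.1500)

v₁ − v₀ = (0.15600000, 0.13200000, 0.12400000)
F = m·Δv/dt = (3.9000, 3.3000, 3.1000)
rate change Δω = (0.00925000, 0.04650000, 0.00712000)
τ = I·(Δω/dt) + ω₀×(Iω₀) = (0.1000, 0.1200, 0.1500)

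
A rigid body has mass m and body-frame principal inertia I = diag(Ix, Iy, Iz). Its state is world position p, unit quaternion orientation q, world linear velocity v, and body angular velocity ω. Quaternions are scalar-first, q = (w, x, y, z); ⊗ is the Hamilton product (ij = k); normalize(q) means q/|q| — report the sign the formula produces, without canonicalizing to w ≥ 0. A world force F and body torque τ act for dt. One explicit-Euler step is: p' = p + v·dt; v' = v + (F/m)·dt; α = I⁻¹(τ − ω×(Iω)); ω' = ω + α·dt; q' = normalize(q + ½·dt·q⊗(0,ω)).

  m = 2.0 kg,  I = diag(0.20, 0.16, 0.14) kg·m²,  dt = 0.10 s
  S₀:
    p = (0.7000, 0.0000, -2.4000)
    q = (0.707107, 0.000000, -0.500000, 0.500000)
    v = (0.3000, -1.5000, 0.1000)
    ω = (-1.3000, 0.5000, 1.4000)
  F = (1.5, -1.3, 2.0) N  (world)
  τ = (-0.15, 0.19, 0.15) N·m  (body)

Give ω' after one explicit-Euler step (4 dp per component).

ω' = (-1.3680, 0.6870, 1.4886)

α = I⁻¹(τ − ω×Iω) = (-0.6800, 1.8700, 0.8857)
new body rate ω' = (-1.3680, 0.6870, 1.4886)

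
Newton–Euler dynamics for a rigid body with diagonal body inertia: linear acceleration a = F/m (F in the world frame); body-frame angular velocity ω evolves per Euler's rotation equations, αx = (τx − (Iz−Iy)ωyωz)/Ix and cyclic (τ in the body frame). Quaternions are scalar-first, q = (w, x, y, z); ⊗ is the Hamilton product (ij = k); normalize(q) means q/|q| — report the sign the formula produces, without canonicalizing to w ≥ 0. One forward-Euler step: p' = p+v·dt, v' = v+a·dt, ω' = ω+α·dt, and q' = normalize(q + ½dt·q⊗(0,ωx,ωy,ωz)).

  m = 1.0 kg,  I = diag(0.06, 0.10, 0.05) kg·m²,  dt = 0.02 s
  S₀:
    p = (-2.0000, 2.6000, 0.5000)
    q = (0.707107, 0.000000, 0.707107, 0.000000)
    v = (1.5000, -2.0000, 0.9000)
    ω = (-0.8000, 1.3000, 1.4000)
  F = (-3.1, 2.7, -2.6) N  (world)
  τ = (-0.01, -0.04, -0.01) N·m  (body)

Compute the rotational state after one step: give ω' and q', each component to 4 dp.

ω' = (-0.7730, 1.2942, 1.4126)
q' = (0.6978, 0.0042, 0.7161, 0.0156)

α = I⁻¹(τ − ω×Iω) = (1.3500, -0.2880, 0.6320)
ω' = ω + α·dt = (-0.7730, 1.2942, 1.4126)
2q̇ = q⊗(0,ω) = (-0.9192391, 0.4242642, 0.9192391, 1.5556354)
updated quaternion q' = (0.6978, 0.0042, 0.7161, 0.0156)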